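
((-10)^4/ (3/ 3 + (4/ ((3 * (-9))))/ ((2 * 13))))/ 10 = 351000/ 349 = 1005.73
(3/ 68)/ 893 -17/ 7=-2.43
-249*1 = -249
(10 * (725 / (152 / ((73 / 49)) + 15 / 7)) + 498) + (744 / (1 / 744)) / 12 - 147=2477828399 / 53231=46548.60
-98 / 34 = -49 / 17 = -2.88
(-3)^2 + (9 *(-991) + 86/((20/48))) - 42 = -43728/5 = -8745.60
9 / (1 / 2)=18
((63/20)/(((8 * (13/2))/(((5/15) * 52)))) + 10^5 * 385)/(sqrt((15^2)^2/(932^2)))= 179410004893/1125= 159475559.90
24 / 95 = 0.25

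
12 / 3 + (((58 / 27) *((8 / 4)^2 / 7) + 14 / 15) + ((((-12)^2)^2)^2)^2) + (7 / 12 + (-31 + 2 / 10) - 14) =698862498623237508629 / 3780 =184884258895036377.94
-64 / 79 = -0.81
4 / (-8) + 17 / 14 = 5 / 7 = 0.71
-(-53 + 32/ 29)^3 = 3408862625/ 24389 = 139770.50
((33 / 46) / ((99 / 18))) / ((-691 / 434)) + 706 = 11219156 / 15893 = 705.92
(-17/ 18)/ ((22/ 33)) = -17/ 12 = -1.42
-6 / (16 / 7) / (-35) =0.08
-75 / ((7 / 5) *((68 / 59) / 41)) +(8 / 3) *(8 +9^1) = -2656639 / 1428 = -1860.39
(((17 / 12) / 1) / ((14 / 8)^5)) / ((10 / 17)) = 36992 / 252105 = 0.15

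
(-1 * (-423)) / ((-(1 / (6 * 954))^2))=-13859246448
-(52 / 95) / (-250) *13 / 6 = 169 / 35625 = 0.00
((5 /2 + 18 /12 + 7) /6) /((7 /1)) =0.26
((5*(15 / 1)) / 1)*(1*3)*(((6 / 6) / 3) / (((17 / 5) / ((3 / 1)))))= 1125 / 17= 66.18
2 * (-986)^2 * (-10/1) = -19443920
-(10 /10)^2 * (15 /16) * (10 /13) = -75 /104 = -0.72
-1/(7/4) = -4/7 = -0.57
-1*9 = -9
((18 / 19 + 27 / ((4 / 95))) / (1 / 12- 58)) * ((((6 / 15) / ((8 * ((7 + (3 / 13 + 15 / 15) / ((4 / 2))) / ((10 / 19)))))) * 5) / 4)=-19227 / 401432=-0.05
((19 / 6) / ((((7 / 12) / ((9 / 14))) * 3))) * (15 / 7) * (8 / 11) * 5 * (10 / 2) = 171000 / 3773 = 45.32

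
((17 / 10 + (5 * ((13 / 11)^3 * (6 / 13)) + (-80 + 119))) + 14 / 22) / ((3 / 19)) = 11416853 / 39930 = 285.92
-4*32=-128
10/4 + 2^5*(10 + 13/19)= 13087/38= 344.39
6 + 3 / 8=6.38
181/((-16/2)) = -181/8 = -22.62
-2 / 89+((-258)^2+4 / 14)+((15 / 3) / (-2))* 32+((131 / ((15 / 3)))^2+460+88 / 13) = 13694897239 / 202475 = 67637.47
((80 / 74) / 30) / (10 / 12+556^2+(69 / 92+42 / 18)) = 16 / 137258123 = 0.00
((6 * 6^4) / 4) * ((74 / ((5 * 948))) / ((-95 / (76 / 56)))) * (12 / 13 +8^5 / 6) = -2368.23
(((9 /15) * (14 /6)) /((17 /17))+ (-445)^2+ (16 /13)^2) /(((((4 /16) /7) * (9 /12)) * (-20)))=-4685340464 /12675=-369652.11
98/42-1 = 4/3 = 1.33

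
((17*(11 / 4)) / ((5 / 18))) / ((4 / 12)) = 5049 / 10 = 504.90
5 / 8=0.62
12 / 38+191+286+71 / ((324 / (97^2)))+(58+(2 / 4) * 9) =16015847 / 6156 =2601.66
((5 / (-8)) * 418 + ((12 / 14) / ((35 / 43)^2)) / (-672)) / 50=-250906349 / 48020000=-5.23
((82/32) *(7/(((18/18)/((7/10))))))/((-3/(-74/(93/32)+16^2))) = -964.90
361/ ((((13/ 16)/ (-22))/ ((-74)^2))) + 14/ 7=-695846246/ 13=-53526634.31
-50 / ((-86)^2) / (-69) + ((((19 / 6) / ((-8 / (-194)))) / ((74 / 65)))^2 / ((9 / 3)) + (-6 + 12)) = 612712775793911 / 402412928256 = 1522.60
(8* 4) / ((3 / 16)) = 512 / 3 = 170.67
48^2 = 2304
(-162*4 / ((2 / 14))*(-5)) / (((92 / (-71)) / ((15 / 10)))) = -603855 / 23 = -26254.57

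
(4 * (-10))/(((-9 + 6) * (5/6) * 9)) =1.78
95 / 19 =5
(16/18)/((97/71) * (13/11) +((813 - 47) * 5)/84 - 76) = -0.03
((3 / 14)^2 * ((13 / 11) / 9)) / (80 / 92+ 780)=299 / 38721760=0.00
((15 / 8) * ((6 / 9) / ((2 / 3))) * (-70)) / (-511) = 75 / 292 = 0.26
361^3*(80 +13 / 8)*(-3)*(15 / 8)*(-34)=23501534624145 / 32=734422957004.53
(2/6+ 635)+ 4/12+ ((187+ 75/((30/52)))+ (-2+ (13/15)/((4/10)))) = 5717/6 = 952.83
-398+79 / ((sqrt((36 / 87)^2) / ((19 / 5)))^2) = 22551679 / 3600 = 6264.36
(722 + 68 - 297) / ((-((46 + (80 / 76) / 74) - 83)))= 346579 / 26001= 13.33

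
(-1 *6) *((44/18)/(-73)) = 44/219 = 0.20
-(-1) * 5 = 5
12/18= 2/3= 0.67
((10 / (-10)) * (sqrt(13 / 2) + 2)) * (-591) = 1182 + 591 * sqrt(26) / 2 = 2688.76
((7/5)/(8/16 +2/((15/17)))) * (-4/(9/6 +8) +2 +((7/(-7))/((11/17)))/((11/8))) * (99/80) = 98847/346940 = 0.28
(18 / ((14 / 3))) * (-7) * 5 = -135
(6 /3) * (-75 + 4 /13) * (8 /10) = -7768 /65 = -119.51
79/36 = 2.19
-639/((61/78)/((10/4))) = -124605/61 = -2042.70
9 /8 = 1.12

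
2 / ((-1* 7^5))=-2 / 16807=-0.00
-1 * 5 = -5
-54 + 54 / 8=-189 / 4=-47.25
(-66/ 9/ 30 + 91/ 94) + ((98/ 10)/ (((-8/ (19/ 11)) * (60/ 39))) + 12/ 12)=1296511/ 3722400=0.35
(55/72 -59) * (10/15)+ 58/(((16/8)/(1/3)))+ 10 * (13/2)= 3871/108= 35.84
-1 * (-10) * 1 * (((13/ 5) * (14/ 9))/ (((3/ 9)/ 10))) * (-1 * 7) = -25480/ 3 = -8493.33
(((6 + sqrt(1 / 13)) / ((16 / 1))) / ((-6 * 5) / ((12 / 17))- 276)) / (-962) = sqrt(13) / 63730576 + 3 / 2451176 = 0.00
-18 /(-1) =18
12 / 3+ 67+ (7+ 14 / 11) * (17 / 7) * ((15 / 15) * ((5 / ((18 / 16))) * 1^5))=15869 / 99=160.29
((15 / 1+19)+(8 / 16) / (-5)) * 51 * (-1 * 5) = -17289 / 2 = -8644.50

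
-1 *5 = -5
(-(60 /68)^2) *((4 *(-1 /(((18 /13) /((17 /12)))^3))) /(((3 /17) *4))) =15873325 /3359232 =4.73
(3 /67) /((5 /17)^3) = 14739 /8375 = 1.76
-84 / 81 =-28 / 27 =-1.04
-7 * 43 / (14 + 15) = -10.38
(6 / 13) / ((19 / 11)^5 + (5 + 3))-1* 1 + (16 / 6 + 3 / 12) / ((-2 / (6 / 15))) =-1.56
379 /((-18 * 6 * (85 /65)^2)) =-64051 /31212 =-2.05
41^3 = 68921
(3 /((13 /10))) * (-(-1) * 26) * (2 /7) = 120 /7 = 17.14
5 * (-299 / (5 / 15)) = -4485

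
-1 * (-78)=78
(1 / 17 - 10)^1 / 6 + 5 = 341 / 102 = 3.34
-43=-43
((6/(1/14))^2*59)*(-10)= -4163040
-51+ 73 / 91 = -4568 / 91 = -50.20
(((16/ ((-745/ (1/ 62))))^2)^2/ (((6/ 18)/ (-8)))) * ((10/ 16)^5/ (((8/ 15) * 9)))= -25/ 3641512759167368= -0.00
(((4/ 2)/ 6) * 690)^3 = 12167000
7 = 7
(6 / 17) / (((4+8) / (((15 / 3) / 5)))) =1 / 34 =0.03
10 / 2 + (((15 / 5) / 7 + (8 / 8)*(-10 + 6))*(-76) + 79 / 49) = 13624 / 49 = 278.04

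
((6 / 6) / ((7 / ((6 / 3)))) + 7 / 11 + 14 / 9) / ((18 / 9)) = 1717 / 1386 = 1.24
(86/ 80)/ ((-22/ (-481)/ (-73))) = -1715.75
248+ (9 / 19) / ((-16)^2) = 1206281 / 4864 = 248.00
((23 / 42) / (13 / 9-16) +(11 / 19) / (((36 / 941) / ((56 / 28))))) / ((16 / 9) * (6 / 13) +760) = 30810221 / 775462884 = 0.04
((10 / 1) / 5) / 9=2 / 9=0.22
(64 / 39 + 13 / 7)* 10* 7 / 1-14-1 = 8965 / 39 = 229.87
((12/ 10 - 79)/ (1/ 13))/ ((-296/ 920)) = 116311/ 37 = 3143.54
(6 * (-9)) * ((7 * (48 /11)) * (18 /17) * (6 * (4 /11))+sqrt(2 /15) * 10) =-7838208 /2057 - 36 * sqrt(30) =-4007.68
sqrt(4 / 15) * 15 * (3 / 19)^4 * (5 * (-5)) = -4050 * sqrt(15) / 130321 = -0.12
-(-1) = 1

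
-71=-71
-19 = -19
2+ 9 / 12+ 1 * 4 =27 / 4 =6.75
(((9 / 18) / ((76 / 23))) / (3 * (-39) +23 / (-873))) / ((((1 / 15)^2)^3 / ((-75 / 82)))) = 13470.87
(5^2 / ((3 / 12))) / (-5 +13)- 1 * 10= 5 / 2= 2.50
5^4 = 625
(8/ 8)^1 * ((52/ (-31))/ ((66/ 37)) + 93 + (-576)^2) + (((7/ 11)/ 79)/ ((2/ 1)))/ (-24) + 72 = 143074132189/ 431024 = 331940.06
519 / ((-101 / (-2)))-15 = -477 / 101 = -4.72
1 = 1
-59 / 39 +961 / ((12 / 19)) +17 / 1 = 239783 / 156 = 1537.07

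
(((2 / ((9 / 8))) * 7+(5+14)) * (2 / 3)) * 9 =566 / 3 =188.67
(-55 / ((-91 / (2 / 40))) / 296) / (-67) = -11 / 7218848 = -0.00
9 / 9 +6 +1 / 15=106 / 15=7.07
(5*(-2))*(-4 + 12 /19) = 640 /19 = 33.68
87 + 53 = 140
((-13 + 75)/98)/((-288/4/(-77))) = 341/504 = 0.68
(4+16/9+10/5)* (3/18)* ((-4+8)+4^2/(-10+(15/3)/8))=1204/405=2.97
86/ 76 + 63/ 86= 1523/ 817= 1.86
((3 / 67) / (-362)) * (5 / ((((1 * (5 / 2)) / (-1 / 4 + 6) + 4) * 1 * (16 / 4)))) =-115 / 3298544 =-0.00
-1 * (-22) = 22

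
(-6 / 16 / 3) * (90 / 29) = -0.39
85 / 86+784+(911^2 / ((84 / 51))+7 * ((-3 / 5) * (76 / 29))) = 88102598081 / 174580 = 504654.59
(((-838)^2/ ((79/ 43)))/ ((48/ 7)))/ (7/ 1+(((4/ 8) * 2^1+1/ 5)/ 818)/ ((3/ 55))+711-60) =21613139149/ 255138084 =84.71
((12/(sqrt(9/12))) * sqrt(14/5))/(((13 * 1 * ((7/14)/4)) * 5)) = 64 * sqrt(210)/325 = 2.85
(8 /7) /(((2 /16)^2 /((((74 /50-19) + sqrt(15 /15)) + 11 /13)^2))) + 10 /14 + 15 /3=1898575576 /105625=17974.68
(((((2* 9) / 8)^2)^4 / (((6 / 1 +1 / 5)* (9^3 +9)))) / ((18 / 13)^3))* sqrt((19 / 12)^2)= 456459705 / 5330960384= 0.09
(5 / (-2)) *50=-125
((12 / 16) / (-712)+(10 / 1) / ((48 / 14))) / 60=24911 / 512640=0.05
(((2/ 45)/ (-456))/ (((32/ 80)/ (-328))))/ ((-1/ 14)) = -574/ 513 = -1.12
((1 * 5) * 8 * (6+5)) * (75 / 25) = 1320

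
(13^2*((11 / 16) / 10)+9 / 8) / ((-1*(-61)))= 2039 / 9760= 0.21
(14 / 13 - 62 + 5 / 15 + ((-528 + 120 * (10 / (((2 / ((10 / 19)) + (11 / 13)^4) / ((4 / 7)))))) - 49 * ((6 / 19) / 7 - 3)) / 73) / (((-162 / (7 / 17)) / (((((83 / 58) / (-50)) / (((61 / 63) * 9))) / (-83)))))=108249239329 / 16906216346134245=0.00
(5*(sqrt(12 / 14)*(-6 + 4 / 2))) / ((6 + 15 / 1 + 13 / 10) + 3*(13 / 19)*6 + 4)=-3800*sqrt(42) / 51359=-0.48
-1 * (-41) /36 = 41 /36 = 1.14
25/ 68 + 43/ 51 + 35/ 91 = 4231/ 2652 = 1.60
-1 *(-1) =1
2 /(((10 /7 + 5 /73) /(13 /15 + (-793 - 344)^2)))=19818162056 /11475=1727072.95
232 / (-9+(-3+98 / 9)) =-208.80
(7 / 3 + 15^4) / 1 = 151882 / 3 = 50627.33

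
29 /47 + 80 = 3789 /47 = 80.62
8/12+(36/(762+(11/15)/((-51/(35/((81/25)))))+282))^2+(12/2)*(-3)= -8701581596138116/502048773476067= -17.33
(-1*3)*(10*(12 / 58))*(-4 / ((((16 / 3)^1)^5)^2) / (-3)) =-885735 / 1992864825344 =-0.00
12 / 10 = 6 / 5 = 1.20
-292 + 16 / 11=-3196 / 11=-290.55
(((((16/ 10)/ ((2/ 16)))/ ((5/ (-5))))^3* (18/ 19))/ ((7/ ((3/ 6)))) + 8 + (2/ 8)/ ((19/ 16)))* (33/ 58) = -36676134/ 482125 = -76.07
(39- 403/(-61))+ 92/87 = 247646/5307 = 46.66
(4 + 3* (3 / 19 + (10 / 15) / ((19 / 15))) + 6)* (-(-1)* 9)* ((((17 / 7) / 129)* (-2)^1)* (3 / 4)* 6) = -105111 / 5719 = -18.38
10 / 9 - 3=-17 / 9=-1.89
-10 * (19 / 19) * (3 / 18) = -5 / 3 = -1.67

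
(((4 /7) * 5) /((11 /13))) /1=260 /77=3.38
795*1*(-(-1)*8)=6360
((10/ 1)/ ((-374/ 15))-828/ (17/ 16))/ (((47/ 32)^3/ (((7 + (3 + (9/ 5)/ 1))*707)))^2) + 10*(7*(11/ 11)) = -272401299563486293876718/ 50392831663075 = -5405556516.15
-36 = -36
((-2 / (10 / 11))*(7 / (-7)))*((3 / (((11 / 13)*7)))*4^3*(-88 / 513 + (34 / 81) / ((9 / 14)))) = 5547776 / 161595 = 34.33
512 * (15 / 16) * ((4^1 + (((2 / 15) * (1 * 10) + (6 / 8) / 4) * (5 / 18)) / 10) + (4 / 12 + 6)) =89645 / 18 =4980.28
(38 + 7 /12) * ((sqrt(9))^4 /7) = 12501 /28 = 446.46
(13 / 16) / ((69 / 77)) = 1001 / 1104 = 0.91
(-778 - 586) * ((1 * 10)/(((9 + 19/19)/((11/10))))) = -1500.40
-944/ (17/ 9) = -8496/ 17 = -499.76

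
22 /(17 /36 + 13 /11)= 8712 /655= 13.30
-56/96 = -7/12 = -0.58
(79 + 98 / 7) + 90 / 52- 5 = 2333 / 26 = 89.73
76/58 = 38/29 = 1.31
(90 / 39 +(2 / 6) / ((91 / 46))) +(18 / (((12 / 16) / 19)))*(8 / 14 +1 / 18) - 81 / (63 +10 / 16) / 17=52388960 / 181713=288.31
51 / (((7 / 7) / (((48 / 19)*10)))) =24480 / 19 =1288.42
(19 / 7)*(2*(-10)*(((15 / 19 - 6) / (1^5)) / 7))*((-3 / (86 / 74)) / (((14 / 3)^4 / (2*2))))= -4450545 / 5058907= -0.88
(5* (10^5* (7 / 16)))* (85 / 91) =2656250 / 13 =204326.92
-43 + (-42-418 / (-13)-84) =-136.85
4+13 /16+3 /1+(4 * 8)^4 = 16777341 /16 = 1048583.81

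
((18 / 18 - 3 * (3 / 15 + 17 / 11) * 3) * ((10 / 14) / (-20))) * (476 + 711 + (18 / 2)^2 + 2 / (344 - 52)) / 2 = 21395623 / 64240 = 333.06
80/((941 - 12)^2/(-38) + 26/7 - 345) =-21280/6132069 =-0.00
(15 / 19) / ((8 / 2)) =15 / 76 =0.20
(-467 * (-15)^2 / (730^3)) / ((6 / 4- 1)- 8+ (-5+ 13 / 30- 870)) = 12609 / 41176671416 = 0.00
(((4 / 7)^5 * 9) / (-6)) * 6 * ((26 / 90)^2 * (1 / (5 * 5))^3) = -173056 / 59087109375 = -0.00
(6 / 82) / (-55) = -3 / 2255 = -0.00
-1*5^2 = -25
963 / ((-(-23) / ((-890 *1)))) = -857070 / 23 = -37263.91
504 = 504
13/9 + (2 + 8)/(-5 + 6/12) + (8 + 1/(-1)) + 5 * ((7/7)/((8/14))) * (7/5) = 665/36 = 18.47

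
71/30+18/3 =251/30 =8.37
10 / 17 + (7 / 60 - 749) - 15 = -778561 / 1020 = -763.30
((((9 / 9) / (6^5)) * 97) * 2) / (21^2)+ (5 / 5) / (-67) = -1708109 / 114878736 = -0.01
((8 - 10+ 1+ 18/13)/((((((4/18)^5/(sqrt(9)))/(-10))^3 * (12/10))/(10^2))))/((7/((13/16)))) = -144767202254050078125/229376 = -631134914960807.05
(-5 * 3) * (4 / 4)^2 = -15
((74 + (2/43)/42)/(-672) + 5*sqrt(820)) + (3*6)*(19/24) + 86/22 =120476443/6674976 + 10*sqrt(205) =161.23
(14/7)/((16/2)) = 1/4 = 0.25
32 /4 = 8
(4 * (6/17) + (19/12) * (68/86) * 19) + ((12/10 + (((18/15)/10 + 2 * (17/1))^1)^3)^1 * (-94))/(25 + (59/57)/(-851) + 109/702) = -2904044311148743237459/19566670032656250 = -148417.91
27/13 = 2.08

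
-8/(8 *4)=-1/4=-0.25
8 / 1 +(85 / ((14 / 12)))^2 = 260492 / 49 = 5316.16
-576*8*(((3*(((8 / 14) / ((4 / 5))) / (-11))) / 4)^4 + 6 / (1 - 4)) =323969514606 / 35153041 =9215.97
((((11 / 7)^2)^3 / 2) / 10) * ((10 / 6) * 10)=8857805 / 705894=12.55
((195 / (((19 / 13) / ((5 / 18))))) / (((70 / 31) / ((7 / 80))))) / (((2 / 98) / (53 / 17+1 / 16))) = 222055015 / 992256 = 223.79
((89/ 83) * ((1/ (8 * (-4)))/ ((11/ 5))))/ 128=-445/ 3739648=-0.00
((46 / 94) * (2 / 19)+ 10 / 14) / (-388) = -4787 / 2425388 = -0.00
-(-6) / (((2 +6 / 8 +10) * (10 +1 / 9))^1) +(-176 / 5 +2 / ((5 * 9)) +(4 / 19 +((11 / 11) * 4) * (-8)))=-88485626 / 1322685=-66.90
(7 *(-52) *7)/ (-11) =2548/ 11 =231.64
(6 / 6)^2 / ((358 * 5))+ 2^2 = 7161 / 1790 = 4.00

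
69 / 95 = 0.73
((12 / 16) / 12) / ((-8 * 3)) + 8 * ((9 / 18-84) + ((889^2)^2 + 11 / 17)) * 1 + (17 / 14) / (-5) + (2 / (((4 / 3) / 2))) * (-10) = 1141682176075309037 / 228480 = 4996858263634.93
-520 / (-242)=260 / 121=2.15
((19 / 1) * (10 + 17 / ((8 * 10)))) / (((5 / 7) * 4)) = 108661 / 1600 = 67.91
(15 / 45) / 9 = 1 / 27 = 0.04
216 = 216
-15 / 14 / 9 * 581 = -415 / 6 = -69.17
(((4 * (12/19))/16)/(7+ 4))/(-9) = -1/627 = -0.00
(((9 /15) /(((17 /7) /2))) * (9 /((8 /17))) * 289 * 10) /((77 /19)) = 148257 /22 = 6738.95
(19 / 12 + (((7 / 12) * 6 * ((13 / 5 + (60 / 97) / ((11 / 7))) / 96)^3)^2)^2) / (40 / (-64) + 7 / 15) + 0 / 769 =-8252018998307233202430351822043801260499622883161869805019761304799441 / 825201899830723254116239848997733506189940123480448250675200000000000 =-10.00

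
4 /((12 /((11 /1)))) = 11 /3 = 3.67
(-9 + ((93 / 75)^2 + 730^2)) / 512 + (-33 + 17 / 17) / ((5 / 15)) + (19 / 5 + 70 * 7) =115088459 / 80000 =1438.61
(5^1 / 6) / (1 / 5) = 25 / 6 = 4.17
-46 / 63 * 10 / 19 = -460 / 1197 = -0.38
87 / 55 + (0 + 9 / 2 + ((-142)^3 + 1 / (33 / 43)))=-944882603 / 330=-2863280.62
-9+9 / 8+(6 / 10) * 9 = -2.48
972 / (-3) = -324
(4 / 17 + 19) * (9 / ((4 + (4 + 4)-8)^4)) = 2943 / 4352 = 0.68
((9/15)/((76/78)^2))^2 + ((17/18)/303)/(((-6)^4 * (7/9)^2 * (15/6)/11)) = 1391141095411/3482776596600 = 0.40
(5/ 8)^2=25/ 64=0.39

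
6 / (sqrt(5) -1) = 3 / 2 + 3 * sqrt(5) / 2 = 4.85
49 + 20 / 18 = 451 / 9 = 50.11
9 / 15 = 3 / 5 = 0.60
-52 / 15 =-3.47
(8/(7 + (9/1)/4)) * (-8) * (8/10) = -1024/185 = -5.54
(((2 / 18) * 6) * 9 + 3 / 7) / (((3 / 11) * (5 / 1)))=33 / 7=4.71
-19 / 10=-1.90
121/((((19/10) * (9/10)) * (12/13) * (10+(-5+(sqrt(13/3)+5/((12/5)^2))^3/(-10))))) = 40775813185536000 * sqrt(39)/30498932206808653+706096615910400000/30498932206808653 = 31.50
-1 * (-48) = 48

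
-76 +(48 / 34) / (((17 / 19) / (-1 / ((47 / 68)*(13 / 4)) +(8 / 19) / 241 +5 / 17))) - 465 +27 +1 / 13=-371965082751 / 723444163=-514.16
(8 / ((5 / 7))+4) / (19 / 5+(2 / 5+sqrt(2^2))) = 76 / 31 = 2.45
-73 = -73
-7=-7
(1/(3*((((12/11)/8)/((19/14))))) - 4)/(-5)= 43/315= 0.14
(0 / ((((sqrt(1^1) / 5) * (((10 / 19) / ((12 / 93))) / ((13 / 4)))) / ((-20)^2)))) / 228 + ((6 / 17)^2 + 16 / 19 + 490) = 2695898 / 5491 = 490.97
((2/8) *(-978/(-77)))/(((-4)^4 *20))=489/788480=0.00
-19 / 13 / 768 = -19 / 9984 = -0.00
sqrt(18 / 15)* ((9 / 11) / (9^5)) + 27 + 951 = sqrt(30) / 360855 + 978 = 978.00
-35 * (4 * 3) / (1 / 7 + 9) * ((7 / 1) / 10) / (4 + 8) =-343 / 128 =-2.68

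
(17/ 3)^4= 83521/ 81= 1031.12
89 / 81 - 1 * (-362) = 29411 / 81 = 363.10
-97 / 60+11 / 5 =0.58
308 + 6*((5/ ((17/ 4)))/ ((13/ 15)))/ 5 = 68428/ 221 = 309.63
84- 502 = -418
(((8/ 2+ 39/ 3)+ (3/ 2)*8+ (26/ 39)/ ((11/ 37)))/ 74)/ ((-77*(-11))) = 1031/ 2068374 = 0.00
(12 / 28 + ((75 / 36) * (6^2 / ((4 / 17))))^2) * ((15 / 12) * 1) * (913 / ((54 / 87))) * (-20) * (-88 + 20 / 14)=253588260498925 / 784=323454413901.69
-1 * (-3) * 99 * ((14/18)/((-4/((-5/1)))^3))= 28875/64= 451.17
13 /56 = 0.23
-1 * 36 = -36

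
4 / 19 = 0.21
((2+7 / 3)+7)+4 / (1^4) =46 / 3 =15.33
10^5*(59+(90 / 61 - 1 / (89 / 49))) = 32533200000 / 5429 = 5992484.80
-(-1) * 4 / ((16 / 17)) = 17 / 4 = 4.25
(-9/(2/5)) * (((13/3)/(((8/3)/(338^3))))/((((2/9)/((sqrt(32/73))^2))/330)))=-67090714376400/73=-919050881868.49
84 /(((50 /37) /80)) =4972.80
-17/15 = -1.13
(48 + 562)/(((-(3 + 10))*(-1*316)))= 305/2054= 0.15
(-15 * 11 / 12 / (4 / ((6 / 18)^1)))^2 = 3025 / 2304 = 1.31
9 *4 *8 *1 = 288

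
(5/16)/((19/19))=5/16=0.31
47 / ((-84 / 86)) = -2021 / 42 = -48.12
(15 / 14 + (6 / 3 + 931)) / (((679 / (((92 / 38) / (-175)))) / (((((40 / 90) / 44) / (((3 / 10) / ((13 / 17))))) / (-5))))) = 868894 / 8865889725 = 0.00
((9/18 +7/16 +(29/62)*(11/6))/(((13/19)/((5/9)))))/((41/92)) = 5836135/1784484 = 3.27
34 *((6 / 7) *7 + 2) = 272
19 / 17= 1.12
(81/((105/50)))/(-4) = -135/14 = -9.64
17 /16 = 1.06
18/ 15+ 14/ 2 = 41/ 5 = 8.20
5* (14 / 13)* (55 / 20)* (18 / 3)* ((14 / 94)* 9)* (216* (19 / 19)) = 15717240 / 611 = 25723.80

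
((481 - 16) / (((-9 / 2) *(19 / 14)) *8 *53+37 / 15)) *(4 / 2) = -97650 / 271631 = -0.36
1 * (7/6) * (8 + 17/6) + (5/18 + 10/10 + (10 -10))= 167/12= 13.92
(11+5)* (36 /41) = 576 /41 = 14.05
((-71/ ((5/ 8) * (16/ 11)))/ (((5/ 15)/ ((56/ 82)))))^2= 1075971204/ 42025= 25603.12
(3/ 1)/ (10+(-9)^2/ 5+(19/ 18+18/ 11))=2970/ 28603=0.10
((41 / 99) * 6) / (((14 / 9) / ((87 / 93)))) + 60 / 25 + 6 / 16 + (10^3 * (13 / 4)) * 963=298828937637 / 95480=3129754.27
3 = 3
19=19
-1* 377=-377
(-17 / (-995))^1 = 17 / 995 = 0.02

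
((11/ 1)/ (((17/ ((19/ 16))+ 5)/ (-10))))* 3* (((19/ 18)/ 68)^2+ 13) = -20353098205/ 91638432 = -222.10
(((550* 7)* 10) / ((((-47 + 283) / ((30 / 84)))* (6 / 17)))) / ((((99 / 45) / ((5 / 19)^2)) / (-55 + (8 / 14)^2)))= -62421875 / 219716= -284.10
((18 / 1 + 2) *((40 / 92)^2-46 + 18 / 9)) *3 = -1390560 / 529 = -2628.66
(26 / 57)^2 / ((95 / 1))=676 / 308655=0.00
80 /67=1.19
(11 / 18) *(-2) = -11 / 9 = -1.22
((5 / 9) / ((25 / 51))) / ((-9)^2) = 17 / 1215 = 0.01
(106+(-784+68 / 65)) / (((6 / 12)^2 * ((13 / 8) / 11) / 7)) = -108420928 / 845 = -128308.79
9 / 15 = 0.60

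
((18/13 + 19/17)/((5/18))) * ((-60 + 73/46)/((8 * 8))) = -13373199/1626560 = -8.22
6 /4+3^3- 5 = 47 /2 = 23.50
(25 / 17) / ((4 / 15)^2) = 5625 / 272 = 20.68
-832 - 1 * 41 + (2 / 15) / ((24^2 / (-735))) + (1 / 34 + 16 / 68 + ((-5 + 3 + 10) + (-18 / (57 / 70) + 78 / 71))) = -5851187221 / 6604704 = -885.91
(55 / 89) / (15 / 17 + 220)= 187 / 66839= 0.00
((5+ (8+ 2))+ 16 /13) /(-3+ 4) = 211 /13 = 16.23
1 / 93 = 0.01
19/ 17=1.12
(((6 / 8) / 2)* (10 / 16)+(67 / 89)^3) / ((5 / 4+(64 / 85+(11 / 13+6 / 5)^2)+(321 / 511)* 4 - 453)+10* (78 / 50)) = -1094594364070025 / 709900650151602512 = -0.00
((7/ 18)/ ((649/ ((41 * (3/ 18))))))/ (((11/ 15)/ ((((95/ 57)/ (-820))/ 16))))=-35/ 49344768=-0.00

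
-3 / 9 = -1 / 3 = -0.33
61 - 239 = -178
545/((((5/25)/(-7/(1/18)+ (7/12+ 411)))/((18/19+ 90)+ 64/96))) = 24383019325/342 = 71295378.14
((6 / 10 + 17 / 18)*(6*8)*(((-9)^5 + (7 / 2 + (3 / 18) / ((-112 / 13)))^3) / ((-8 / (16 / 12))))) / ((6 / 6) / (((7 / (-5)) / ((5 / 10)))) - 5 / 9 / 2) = -2489000123096887 / 2167603200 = -1148272.95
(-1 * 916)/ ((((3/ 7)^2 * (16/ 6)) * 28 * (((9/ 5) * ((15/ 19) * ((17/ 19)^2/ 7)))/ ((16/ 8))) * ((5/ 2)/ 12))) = -153929678/ 39015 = -3945.40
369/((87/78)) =9594/29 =330.83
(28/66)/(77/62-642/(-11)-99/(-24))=3472/521571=0.01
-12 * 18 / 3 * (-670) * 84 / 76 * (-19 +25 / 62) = -584017560 / 589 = -991540.85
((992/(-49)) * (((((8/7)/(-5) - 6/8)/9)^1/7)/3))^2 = 1154368576/105063498225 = 0.01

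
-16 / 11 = -1.45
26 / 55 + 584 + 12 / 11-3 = 32041 / 55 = 582.56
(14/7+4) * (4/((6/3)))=12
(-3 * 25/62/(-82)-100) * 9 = -4574925/5084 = -899.87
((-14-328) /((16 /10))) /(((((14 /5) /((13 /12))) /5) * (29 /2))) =-92625 /3248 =-28.52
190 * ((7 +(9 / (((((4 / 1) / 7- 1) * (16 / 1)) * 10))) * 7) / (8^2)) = 18.05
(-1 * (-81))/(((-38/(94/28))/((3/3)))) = -3807/532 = -7.16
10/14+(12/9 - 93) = -1910/21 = -90.95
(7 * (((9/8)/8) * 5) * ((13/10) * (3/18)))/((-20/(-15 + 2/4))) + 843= 8640237/10240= 843.77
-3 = -3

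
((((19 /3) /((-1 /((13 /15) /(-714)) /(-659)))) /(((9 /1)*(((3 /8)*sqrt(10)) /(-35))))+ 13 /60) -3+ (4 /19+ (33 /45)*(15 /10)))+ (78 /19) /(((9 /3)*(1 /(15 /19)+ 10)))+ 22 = 325546*sqrt(10) /61965+ 306013 /14820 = 37.26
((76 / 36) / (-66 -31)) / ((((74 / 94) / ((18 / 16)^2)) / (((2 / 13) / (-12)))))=2679 / 5972096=0.00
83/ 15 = 5.53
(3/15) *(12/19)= 12/95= 0.13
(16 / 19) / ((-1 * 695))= -16 / 13205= -0.00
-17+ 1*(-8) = -25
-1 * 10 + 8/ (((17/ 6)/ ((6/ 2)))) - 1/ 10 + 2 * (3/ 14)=-1429/ 1190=-1.20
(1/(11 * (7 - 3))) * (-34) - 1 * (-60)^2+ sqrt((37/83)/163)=-3600.72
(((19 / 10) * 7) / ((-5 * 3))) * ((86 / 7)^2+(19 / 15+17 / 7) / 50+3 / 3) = -53071427 / 393750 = -134.78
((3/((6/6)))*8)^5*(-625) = -4976640000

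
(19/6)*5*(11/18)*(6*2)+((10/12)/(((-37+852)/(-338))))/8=116.07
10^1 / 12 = 0.83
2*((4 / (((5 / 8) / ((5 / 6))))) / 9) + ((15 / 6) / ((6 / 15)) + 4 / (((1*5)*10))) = 20291 / 2700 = 7.52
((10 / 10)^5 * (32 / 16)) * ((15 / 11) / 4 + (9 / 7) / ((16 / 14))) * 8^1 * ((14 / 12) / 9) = 301 / 99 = 3.04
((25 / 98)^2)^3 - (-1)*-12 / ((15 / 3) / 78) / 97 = -829030060285579 / 429633554719040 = -1.93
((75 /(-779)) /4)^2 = 5625 /9709456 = 0.00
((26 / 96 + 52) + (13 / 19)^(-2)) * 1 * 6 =441349 / 1352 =326.44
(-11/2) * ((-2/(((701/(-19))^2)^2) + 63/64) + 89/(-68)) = 937650322259739/525449475534976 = 1.78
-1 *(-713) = 713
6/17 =0.35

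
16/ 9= 1.78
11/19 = 0.58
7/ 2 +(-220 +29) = -375/ 2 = -187.50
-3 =-3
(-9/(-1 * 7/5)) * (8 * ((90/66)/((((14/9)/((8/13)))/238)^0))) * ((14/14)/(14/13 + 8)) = 35100/4543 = 7.73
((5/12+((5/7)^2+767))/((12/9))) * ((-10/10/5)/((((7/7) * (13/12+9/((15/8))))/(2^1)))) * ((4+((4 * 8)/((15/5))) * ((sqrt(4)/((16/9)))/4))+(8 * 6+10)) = -88050495/34594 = -2545.25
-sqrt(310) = -17.61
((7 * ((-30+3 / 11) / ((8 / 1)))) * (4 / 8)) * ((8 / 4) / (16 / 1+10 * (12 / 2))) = -2289 / 6688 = -0.34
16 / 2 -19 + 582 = 571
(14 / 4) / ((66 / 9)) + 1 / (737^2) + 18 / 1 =40145131 / 2172676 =18.48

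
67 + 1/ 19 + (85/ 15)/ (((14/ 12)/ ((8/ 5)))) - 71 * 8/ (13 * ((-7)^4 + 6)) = 1556599858/ 20808515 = 74.81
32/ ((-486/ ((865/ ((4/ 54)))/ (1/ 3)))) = -6920/ 3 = -2306.67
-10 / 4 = -5 / 2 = -2.50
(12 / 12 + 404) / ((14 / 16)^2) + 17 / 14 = 51959 / 98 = 530.19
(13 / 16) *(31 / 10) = 403 / 160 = 2.52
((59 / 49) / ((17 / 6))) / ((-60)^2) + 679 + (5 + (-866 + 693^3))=166339625025059 / 499800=332812375.00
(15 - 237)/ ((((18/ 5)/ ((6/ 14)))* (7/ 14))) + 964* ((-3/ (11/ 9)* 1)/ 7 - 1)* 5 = -505350/ 77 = -6562.99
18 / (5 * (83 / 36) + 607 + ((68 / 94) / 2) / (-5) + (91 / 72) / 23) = 7004880 / 240699503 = 0.03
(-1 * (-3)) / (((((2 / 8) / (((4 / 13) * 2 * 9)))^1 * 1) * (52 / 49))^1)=10584 / 169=62.63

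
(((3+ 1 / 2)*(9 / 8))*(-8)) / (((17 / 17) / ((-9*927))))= 525609 / 2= 262804.50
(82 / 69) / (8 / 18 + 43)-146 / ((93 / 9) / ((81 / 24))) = -47.66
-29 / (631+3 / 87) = -841 / 18300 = -0.05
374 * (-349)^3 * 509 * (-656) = 5308471679940704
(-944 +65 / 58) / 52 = -54687 / 3016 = -18.13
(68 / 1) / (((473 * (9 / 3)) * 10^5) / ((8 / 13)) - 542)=34 / 115293479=0.00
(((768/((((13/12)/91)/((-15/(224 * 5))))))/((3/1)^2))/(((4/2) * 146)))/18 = -0.02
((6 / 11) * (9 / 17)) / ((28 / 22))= 27 / 119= 0.23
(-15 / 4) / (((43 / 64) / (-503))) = 120720 / 43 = 2807.44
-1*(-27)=27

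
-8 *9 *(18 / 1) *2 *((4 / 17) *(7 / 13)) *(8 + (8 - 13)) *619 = -134773632 / 221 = -609835.44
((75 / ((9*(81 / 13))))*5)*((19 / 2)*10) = 154375 / 243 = 635.29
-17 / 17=-1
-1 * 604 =-604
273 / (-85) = -3.21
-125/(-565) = 25/113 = 0.22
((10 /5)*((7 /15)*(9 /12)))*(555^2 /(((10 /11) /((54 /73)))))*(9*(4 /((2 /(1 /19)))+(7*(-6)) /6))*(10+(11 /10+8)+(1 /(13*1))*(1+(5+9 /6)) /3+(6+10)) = -34639982975367 /90155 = -384226975.49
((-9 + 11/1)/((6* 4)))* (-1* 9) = -3/4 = -0.75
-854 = -854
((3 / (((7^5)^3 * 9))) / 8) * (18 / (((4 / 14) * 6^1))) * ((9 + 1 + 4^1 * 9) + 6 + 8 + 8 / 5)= 11 / 1937780208140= 0.00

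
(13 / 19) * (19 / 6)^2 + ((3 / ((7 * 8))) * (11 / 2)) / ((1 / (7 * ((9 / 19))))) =21445 / 2736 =7.84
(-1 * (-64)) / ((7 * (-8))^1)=-8 / 7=-1.14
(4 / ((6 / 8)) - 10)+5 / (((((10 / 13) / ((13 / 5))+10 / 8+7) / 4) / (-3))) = -202558 / 17331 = -11.69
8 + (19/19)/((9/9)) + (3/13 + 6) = 198/13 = 15.23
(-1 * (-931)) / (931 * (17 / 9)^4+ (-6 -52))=6108291 / 77377513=0.08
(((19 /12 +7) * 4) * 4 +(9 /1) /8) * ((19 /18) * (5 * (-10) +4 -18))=-252548 /27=-9353.63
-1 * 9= -9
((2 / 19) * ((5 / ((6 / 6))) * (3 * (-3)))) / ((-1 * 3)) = 30 / 19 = 1.58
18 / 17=1.06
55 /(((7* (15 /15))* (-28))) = -55 /196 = -0.28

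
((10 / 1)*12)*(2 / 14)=17.14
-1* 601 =-601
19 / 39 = 0.49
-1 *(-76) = 76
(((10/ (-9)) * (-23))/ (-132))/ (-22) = 115/ 13068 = 0.01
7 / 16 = 0.44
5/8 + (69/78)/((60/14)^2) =1969/2925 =0.67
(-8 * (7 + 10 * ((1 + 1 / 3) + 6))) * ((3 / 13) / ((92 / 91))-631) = 27970942 / 69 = 405375.97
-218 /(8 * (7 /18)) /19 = -981 /266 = -3.69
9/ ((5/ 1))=9/ 5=1.80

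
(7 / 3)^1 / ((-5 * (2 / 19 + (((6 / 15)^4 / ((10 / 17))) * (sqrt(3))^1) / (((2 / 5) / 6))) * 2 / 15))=51953125 / 178718012 - 80548125 * sqrt(3) / 44679503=-2.83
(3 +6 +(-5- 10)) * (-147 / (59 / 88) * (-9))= -698544 / 59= -11839.73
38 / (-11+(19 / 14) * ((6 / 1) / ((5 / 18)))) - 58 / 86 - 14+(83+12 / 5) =10032996 / 137815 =72.80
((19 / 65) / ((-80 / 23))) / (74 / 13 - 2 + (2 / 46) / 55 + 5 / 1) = -110561 / 11436640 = -0.01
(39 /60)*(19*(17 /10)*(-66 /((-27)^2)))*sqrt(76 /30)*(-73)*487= 1642065139*sqrt(570) /364500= 107554.92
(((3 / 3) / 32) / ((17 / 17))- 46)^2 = 2163841 / 1024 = 2113.13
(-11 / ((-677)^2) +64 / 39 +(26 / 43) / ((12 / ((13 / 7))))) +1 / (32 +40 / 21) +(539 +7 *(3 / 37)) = 25575981851786973 / 47246419635688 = 541.33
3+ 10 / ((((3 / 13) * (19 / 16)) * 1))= 2251 / 57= 39.49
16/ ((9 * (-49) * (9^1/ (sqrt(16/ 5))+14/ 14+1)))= 512/ 150381 - 64 * sqrt(5)/ 16709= -0.01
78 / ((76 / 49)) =1911 / 38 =50.29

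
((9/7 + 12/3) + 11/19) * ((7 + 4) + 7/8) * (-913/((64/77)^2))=-753978225/8192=-92038.36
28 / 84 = 1 / 3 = 0.33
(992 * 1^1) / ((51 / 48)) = 15872 / 17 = 933.65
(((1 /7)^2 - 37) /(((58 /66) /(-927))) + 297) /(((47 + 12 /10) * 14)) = 279264645 /4794454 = 58.25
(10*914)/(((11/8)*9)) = 738.59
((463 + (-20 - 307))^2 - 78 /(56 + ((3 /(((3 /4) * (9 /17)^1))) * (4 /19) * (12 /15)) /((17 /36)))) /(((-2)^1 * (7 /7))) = -51563143 /5576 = -9247.34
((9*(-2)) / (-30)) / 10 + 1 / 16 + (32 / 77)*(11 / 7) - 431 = -8432399 / 19600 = -430.22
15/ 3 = 5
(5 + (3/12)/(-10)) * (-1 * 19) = -3781/40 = -94.52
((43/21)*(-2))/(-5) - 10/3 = -88/35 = -2.51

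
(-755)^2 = 570025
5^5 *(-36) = -112500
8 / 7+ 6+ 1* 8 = 15.14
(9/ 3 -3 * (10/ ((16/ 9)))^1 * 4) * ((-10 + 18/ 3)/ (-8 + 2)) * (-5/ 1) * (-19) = -4085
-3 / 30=-1 / 10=-0.10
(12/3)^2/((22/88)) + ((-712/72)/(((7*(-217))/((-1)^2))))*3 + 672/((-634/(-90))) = 230284309/1444569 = 159.41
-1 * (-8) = 8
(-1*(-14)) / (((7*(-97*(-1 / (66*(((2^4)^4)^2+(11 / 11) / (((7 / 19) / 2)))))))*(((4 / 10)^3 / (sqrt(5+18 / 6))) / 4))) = 496068723315000*sqrt(2) / 679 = 1033206356967.86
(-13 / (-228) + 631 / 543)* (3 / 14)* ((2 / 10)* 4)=7187 / 34390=0.21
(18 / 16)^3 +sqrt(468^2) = 240345 / 512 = 469.42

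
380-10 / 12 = 2275 / 6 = 379.17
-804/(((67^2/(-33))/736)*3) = 97152/67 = 1450.03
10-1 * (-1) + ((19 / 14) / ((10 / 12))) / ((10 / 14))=332 / 25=13.28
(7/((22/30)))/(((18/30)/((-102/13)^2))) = 1820700/1859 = 979.40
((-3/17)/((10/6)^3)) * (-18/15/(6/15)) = 243/2125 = 0.11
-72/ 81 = -8/ 9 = -0.89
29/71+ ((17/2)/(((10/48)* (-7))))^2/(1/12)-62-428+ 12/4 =-6864468/86975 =-78.92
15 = 15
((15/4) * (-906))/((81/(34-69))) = 26425/18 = 1468.06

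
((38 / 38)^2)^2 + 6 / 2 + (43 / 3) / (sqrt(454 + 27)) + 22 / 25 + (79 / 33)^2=43* sqrt(481) / 1443 + 288883 / 27225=11.26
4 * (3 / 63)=4 / 21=0.19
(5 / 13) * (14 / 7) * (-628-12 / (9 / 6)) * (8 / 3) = -16960 / 13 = -1304.62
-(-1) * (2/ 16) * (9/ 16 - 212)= -3383/ 128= -26.43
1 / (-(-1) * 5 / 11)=11 / 5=2.20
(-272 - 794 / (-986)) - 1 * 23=-145038 / 493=-294.19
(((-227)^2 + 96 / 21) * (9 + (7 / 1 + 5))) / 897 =360735 / 299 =1206.47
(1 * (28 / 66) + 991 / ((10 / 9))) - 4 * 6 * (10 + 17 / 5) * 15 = -1297453 / 330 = -3931.68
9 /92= 0.10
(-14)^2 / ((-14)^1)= -14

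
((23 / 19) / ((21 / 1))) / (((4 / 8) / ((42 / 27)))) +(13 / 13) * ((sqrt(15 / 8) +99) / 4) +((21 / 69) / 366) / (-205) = sqrt(30) / 16 +14712942931 / 590185980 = 25.27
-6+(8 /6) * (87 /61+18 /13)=-1786 /793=-2.25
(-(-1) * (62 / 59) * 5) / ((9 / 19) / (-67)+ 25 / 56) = 22099280 / 1847939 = 11.96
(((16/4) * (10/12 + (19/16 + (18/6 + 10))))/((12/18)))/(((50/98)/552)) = 2437701/25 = 97508.04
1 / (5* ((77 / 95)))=19 / 77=0.25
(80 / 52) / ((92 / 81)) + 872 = 261133 / 299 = 873.35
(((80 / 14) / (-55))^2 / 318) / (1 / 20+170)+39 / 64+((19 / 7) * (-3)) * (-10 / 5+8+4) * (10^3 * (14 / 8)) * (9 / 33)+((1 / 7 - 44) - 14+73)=-7971362335904279 / 205194247104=-38847.88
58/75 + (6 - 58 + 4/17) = -65014/1275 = -50.99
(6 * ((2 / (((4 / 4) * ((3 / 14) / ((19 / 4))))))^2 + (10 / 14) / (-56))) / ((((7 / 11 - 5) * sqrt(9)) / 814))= -31043710511 / 42336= -733269.81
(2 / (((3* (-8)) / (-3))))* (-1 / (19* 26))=-1 / 1976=-0.00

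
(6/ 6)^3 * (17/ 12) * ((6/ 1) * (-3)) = -51/ 2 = -25.50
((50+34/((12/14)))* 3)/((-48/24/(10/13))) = -1345/13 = -103.46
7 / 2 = 3.50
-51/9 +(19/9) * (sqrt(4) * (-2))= -127/9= -14.11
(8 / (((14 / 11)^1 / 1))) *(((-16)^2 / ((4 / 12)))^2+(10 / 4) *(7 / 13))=337380098 / 91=3707473.60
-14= -14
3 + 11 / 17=3.65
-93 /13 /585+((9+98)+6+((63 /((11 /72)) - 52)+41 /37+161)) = 655632178 /1031745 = 635.46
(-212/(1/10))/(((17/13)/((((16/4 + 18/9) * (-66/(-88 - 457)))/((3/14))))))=-10186176/1853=-5497.13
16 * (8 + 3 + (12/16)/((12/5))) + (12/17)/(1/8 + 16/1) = 132343/731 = 181.04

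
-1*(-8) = 8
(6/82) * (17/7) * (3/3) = 51/287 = 0.18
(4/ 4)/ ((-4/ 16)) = -4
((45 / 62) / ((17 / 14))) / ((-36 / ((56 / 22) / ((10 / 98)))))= -2401 / 5797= -0.41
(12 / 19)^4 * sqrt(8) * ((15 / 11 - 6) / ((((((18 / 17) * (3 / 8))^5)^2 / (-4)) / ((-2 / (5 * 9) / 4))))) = -36799168453296722542592 * sqrt(2) / 54657651941254495485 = -952.14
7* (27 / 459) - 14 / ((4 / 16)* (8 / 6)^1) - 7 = -826 / 17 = -48.59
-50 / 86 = -25 / 43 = -0.58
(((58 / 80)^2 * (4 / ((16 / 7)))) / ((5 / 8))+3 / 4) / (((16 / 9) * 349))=79983 / 22336000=0.00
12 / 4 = 3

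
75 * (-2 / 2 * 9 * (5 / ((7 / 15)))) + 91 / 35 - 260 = -262134 / 35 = -7489.54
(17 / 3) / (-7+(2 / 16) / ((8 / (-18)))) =-544 / 699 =-0.78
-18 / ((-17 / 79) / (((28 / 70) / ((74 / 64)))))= 28.94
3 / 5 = 0.60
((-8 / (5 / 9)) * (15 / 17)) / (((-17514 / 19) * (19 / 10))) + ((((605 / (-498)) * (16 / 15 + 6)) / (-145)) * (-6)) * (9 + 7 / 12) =-2434581839 / 716655366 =-3.40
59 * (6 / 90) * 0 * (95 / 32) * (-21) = 0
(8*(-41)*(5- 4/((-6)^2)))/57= -14432/513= -28.13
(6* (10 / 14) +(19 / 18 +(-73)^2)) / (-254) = -672127 / 32004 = -21.00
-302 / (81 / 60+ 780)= -6040 / 15627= -0.39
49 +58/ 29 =51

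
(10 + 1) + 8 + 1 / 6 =115 / 6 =19.17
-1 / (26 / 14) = -7 / 13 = -0.54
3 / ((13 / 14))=42 / 13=3.23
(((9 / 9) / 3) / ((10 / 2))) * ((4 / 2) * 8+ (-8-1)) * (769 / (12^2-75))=5.20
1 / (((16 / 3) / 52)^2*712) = 1521 / 11392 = 0.13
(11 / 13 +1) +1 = 37 / 13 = 2.85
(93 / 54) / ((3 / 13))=7.46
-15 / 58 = -0.26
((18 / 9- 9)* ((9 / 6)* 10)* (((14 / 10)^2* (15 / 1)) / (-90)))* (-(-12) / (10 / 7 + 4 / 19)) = 136857 / 545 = 251.11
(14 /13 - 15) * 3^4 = -14661 /13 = -1127.77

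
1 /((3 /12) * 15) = 4 /15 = 0.27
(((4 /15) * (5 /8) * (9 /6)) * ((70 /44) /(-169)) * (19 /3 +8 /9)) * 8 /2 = -175 /2574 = -0.07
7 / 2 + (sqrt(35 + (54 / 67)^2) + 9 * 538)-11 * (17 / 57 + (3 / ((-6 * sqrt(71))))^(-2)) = sqrt(160031) / 67 + 195877 / 114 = 1724.19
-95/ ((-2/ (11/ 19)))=55/ 2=27.50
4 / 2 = 2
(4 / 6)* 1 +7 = 23 / 3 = 7.67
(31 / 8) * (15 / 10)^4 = 2511 / 128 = 19.62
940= 940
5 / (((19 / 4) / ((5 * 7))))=700 / 19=36.84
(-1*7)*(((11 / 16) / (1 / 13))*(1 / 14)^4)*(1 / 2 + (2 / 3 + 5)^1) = -5291 / 526848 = -0.01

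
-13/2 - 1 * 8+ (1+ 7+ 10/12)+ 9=10/3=3.33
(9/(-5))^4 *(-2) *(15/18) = -2187/125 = -17.50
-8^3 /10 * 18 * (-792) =3649536 /5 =729907.20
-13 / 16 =-0.81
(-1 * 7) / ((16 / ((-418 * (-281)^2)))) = 115519943 / 8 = 14439992.88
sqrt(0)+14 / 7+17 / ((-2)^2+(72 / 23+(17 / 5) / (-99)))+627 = 631.40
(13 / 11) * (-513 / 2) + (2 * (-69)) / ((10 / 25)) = -14259 / 22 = -648.14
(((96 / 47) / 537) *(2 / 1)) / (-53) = -0.00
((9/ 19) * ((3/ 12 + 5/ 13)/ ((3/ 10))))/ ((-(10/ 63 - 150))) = 6237/ 932672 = 0.01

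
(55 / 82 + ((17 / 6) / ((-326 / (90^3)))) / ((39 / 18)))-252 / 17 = -8679726751 / 2953886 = -2938.41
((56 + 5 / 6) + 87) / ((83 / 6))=863 / 83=10.40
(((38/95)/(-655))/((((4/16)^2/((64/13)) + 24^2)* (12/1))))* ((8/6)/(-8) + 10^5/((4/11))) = -422399744/17385445575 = -0.02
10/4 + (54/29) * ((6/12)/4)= 317/116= 2.73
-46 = -46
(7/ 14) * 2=1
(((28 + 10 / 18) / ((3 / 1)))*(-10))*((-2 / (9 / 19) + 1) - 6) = 877.82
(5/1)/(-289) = -5/289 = -0.02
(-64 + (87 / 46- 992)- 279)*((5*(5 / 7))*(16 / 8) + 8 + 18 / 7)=-3802026 / 161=-23615.07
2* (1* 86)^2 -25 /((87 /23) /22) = 1274254 /87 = 14646.60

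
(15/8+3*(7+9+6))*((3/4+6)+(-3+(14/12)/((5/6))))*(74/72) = 689791/1920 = 359.27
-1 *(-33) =33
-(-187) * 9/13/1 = 1683/13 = 129.46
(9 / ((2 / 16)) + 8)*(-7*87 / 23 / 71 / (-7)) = 6960 / 1633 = 4.26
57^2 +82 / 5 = 16327 / 5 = 3265.40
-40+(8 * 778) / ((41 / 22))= 135288 / 41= 3299.71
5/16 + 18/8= 41/16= 2.56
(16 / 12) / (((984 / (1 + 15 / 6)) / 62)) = 217 / 738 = 0.29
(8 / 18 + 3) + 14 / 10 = 218 / 45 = 4.84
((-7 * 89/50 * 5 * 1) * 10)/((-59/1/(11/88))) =623/472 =1.32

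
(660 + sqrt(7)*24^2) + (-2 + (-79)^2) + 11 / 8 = 576*sqrt(7) + 55203 / 8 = 8424.33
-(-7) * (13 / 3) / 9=91 / 27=3.37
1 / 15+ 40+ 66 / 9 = 237 / 5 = 47.40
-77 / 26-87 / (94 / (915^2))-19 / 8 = -3787631985 / 4888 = -774883.79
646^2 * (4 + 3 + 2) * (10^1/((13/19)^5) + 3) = 97181971484436/371293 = 261739304.23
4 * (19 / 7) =76 / 7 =10.86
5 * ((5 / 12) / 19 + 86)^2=1923348845 / 51984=36998.86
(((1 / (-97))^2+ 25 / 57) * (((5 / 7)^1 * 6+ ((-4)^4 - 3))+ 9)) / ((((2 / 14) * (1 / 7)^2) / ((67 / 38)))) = 719905511192 / 10189947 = 70648.60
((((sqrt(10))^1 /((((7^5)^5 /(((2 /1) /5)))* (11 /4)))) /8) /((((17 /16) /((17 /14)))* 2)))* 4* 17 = 272* sqrt(10) /516311418570626486810695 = 0.00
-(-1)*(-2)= -2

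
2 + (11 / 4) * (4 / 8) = 27 / 8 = 3.38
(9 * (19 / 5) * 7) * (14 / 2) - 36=1639.80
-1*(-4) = 4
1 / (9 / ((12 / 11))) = 4 / 33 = 0.12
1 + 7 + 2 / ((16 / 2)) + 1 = 37 / 4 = 9.25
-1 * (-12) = 12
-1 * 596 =-596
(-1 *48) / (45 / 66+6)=-352 / 49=-7.18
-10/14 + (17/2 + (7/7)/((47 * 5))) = 25629/3290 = 7.79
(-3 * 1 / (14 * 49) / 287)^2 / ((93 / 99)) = 297 / 1201638179644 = 0.00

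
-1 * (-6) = 6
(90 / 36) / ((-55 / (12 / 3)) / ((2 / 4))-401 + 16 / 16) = -1 / 171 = -0.01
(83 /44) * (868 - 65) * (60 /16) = 90885 /16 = 5680.31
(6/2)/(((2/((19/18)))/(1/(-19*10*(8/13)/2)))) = -13/480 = -0.03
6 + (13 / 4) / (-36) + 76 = 11795 / 144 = 81.91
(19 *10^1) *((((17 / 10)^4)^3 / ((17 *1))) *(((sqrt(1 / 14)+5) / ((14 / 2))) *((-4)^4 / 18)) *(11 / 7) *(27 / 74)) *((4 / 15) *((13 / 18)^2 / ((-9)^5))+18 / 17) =544121471586318851455637 *sqrt(14) / 948447805921875000000+544121471586318851455637 / 13549254370312500000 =42305.35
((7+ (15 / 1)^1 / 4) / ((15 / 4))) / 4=43 / 60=0.72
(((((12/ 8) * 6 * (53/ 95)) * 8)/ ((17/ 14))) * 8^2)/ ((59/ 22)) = 75220992/ 95285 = 789.43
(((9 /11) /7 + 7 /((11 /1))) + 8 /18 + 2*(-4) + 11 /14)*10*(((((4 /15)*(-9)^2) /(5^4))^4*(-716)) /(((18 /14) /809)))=8113075561645056 /209808349609375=38.67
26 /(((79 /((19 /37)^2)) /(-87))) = -816582 /108151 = -7.55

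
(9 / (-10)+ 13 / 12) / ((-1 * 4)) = -11 / 240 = -0.05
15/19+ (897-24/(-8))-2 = 17077/19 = 898.79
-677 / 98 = -6.91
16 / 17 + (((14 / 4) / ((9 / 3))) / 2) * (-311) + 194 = 13.52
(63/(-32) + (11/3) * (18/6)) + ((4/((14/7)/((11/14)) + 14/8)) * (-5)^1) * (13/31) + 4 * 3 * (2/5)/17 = 117309247/15936480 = 7.36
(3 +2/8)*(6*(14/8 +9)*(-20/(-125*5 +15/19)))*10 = 159315/2372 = 67.16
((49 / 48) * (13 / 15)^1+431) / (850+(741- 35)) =310957 / 1120320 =0.28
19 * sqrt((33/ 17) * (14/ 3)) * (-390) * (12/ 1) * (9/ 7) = -800280 * sqrt(2618)/ 119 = -344096.16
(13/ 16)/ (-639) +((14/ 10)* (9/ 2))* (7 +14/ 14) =2576383/ 51120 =50.40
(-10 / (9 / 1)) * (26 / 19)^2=-6760 / 3249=-2.08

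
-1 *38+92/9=-250/9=-27.78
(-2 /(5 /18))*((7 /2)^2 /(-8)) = 441 /40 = 11.02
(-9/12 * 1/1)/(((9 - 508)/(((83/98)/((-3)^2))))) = 83/586824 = 0.00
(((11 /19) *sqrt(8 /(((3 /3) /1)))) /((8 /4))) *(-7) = -77 *sqrt(2) /19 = -5.73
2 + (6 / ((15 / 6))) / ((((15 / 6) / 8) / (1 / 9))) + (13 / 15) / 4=307 / 100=3.07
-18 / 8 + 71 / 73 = -373 / 292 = -1.28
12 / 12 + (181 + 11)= 193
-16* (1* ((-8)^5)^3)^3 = 696898287454081973172991196020261297061888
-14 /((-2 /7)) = 49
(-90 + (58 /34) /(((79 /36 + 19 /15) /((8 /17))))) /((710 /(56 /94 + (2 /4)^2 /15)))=-930419523 /12016336780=-0.08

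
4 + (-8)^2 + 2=70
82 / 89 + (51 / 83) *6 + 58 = 462486 / 7387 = 62.61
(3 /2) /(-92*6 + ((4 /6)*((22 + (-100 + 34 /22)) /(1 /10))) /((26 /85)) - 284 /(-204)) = -21879 /32336066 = -0.00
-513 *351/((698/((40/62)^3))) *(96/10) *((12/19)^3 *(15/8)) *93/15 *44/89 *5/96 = -540416448000/10775713181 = -50.15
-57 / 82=-0.70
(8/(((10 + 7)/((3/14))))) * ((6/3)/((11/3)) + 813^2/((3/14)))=407156976/1309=311044.29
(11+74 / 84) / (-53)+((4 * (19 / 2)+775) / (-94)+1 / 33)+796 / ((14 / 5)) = 158495636 / 575421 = 275.44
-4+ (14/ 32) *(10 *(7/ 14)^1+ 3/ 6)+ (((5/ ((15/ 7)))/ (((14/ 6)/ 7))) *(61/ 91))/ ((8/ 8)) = 1289/ 416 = 3.10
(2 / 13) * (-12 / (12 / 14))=-28 / 13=-2.15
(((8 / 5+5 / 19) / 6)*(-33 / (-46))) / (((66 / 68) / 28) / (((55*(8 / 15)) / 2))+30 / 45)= 0.33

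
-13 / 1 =-13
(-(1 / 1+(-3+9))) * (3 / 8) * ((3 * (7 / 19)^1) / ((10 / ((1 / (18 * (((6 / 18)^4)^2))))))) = -321489 / 3040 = -105.75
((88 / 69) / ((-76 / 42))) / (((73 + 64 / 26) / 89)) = -356356 / 428697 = -0.83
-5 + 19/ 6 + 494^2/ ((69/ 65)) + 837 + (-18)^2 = 10628215/ 46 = 231048.15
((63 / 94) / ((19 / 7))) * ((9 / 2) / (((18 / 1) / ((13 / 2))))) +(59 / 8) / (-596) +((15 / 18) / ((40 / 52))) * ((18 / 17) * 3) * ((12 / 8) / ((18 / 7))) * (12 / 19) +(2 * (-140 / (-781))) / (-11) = 1.62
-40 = -40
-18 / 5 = -3.60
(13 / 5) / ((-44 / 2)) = -13 / 110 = -0.12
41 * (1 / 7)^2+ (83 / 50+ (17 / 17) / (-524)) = 1601429 / 641900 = 2.49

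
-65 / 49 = -1.33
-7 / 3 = -2.33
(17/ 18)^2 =0.89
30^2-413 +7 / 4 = 1955 / 4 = 488.75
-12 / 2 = -6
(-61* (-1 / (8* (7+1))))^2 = 3721 / 4096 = 0.91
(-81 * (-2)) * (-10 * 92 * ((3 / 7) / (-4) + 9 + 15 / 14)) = -1485077.14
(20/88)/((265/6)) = 3/583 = 0.01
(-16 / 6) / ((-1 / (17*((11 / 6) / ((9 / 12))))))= 2992 / 27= 110.81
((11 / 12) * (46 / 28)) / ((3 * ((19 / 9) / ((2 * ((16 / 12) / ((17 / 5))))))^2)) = 50600 / 730303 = 0.07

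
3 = 3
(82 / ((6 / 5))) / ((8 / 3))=205 / 8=25.62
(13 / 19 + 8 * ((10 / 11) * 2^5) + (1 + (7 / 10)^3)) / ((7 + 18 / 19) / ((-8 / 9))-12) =-49063687 / 4376625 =-11.21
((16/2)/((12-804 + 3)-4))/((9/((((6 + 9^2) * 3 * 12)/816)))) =-58/13481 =-0.00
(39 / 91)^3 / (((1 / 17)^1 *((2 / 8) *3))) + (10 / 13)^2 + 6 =485530 / 57967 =8.38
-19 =-19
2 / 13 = 0.15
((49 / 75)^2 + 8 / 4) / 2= 13651 / 11250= 1.21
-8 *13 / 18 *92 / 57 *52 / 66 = -124384 / 16929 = -7.35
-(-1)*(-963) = -963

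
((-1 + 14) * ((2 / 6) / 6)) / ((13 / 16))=8 / 9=0.89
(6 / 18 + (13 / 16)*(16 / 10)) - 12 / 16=53 / 60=0.88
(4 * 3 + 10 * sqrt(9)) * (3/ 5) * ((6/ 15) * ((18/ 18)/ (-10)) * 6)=-756/ 125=-6.05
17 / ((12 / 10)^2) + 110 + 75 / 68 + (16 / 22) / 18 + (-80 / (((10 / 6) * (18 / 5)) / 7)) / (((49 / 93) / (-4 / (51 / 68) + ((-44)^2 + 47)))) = -4125783659 / 11781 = -350206.57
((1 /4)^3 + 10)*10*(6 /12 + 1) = 9615 /64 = 150.23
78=78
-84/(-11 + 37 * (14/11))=-924/397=-2.33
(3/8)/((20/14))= 0.26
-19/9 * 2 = -38/9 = -4.22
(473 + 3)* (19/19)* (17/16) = 2023/4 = 505.75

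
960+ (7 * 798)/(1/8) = 45648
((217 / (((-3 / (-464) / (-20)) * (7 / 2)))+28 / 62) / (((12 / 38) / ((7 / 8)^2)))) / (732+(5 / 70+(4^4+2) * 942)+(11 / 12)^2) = -1.91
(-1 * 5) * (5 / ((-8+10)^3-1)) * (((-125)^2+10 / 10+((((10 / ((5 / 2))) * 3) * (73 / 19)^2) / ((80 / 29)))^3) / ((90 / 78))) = -1371956995578433771 / 1580741601600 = -867919.84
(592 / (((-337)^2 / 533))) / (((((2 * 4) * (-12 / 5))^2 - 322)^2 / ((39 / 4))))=480699375 / 38600853841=0.01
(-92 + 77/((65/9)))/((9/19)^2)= -1908607/5265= -362.51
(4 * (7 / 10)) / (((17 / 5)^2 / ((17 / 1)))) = 70 / 17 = 4.12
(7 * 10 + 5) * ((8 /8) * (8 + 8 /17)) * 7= 4447.06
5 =5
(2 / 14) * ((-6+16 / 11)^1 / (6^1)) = -25 / 231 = -0.11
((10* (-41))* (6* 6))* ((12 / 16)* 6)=-66420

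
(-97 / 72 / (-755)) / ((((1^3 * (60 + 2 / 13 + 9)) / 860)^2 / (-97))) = -29401337290 / 1098345159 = -26.77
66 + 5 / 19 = 1259 / 19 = 66.26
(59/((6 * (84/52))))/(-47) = -767/5922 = -0.13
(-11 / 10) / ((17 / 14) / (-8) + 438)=-0.00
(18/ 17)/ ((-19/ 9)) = -162/ 323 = -0.50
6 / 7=0.86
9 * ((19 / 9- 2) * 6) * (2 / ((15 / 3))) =12 / 5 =2.40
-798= -798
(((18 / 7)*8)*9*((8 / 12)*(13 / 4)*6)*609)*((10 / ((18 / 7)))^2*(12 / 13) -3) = 16065072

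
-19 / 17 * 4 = -76 / 17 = -4.47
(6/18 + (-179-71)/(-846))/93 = 266/39339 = 0.01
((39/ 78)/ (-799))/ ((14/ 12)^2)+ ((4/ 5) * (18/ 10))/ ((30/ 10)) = 469362/ 978775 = 0.48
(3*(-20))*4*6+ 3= -1437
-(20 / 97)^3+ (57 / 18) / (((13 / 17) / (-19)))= -5601698201 / 71188494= -78.69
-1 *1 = -1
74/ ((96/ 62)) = 1147/ 24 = 47.79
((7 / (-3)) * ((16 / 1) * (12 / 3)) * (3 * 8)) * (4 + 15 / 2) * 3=-123648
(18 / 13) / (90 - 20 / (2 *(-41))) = 369 / 24050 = 0.02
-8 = -8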